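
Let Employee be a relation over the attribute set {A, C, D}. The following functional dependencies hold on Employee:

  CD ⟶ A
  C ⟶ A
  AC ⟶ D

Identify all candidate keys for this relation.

{C}⁺: C→A adds A; AC→D adds D → {A, C, D}.
No other minimal superkey exists.

(C)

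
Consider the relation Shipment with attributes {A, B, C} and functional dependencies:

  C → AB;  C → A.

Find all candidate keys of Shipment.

{C}

{C}⁺: C→AB adds A, B → {A, B, C}.
No other minimal superkey exists.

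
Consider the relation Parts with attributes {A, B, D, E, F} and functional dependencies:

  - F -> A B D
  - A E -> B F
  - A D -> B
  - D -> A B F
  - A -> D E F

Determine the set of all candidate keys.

{A}⁺: A→DEF adds D, E, F; F→ABD adds B → {A, B, D, E, F}.
{D}⁺: D→ABF adds A, B, F; A→DEF adds E → {A, B, D, E, F}.
{F}⁺: F→ABD adds A, B, D; A→DEF adds E → {A, B, D, E, F}.

{A}, {D}, {F}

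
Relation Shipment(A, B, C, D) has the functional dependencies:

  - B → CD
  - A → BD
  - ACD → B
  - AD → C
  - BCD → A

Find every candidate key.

{A}, {B}

{A}⁺: A→BD adds B, D; AD→C adds C → {A, B, C, D}.
{B}⁺: B→CD adds C, D; BCD→A adds A → {A, B, C, D}.
Any other superkey contains one of these as a subset, so there are no further candidate keys.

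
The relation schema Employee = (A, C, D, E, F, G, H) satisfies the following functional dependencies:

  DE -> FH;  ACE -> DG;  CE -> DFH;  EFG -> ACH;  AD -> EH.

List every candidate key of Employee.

{A, C, D}⁺: AD→EH adds E, H; DE→FH adds F; ACE→DG adds G → {A, C, D, E, F, G, H}.
{A, C, E}⁺: ACE→DG adds D, G; CE→DFH adds F, H → {A, C, D, E, F, G, H}.
{A, D, G}⁺: AD→EH adds E, H; DE→FH adds F; EFG→ACH adds C → {A, C, D, E, F, G, H}.
{C, E, G}⁺: CE→DFH adds D, F, H; EFG→ACH adds A → {A, C, D, E, F, G, H}.
{D, E, G}⁺: DE→FH adds F, H; EFG→ACH adds A, C → {A, C, D, E, F, G, H}.
{E, F, G}⁺: EFG→ACH adds A, C, H; ACE→DG adds D → {A, C, D, E, F, G, H}.

(A, C, D), (A, C, E), (A, D, G), (C, E, G), (D, E, G), (E, F, G)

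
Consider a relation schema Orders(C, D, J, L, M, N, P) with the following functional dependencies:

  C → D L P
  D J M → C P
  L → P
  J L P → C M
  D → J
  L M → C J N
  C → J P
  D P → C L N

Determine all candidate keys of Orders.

(C); (D, L); (D, M); (D, P); (J, L); (L, M)

{C}⁺: C→DLP adds D, L, P; D→J adds J; DP→CLN adds N; JLP→CM adds M → {C, D, J, L, M, N, P}.
{D, L}⁺: L→P adds P; D→J adds J; DP→CLN adds C, N; JLP→CM adds M → {C, D, J, L, M, N, P}. Minimal: {L}⁺ = {L, P}; {D}⁺ = {D, J} — none reach the full schema.
{D, M}⁺: D→J adds J; DJM→CP adds C, P; DP→CLN adds L, N → {C, D, J, L, M, N, P}. Minimal: {M}⁺ = {M}; {D}⁺ = {D, J} — none reach the full schema.
{D, P}⁺: D→J adds J; DP→CLN adds C, L, N; JLP→CM adds M → {C, D, J, L, M, N, P}. Minimal: {P}⁺ = {P}; {D}⁺ = {D, J} — none reach the full schema.
{J, L}⁺: L→P adds P; JLP→CM adds C, M; LM→CJN adds N; C→DLP adds D → {C, D, J, L, M, N, P}. Minimal: {L}⁺ = {L, P}; {J}⁺ = {J} — none reach the full schema.
{L, M}⁺: L→P adds P; LM→CJN adds C, J, N; C→DLP adds D → {C, D, J, L, M, N, P}. Minimal: {M}⁺ = {M}; {L}⁺ = {L, P} — none reach the full schema.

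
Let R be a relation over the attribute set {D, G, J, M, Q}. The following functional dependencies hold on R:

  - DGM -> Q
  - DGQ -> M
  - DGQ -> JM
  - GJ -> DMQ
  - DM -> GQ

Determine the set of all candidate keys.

(D, M); (G, J); (D, G, Q)

{D, M}⁺: DM→GQ adds G, Q; DGQ→JM adds J → {D, G, J, M, Q}.
{G, J}⁺: GJ→DMQ adds D, M, Q → {D, G, J, M, Q}.
{D, G, Q}⁺: DGQ→M adds M; DGQ→JM adds J → {D, G, J, M, Q}.
Any other superkey contains one of these as a subset, so there are no further candidate keys.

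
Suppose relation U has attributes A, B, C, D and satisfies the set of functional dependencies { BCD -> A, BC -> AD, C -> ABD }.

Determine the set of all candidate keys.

{C}

Attribute C never appears on the right-hand side of any dependency, so C must belong to every candidate key.
{C}⁺ = {A, B, C, D}, which is all of the schema, so {C} is the only candidate key.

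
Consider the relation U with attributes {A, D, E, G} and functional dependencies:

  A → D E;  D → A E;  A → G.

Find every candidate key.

(A), (D)

{A}⁺: A→DE adds D, E; A→G adds G → {A, D, E, G}.
{D}⁺: D→AE adds A, E; A→G adds G → {A, D, E, G}.
Any other superkey contains one of these as a subset, so there are no further candidate keys.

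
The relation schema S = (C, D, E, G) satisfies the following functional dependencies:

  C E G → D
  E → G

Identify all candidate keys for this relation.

Attributes C, E never appear on any right-hand side, so every candidate key must contain {C, E}.
{C, E}⁺ = {C, D, E, G}, which is all of the schema, so {C, E} is the only candidate key.

{C, E}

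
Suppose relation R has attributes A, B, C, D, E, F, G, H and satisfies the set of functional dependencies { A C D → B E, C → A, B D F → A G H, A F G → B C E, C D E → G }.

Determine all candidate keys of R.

Attributes D, F never appear on any right-hand side, so every candidate key must contain {D, F}.
{D, F}⁺ = {D, F}, which is not all of the schema, so we must add further attributes.
{B, D, F}⁺: BDF→AGH adds A, G, H; AFG→BCE adds C, E → {A, B, C, D, E, F, G, H}.
{C, D, F}⁺: C→A adds A; ACD→BE adds B, E; BDF→AGH adds G, H → {A, B, C, D, E, F, G, H}.
{A, D, F, G}⁺: AFG→BCE adds B, C, E; BDF→AGH adds H → {A, B, C, D, E, F, G, H}.

BDF, CDF, ADFG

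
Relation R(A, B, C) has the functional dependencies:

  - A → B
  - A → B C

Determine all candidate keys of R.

Attribute A never appears on the right-hand side of any dependency, so A must belong to every candidate key.
{A}⁺ = {A, B, C}, which is all of the schema, so {A} is the only candidate key.

{A}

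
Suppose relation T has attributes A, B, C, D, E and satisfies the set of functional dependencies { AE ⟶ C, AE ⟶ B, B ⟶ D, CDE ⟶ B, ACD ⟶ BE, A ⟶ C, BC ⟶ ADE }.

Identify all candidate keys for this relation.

{A, B}; {A, D}; {A, E}; {B, C}; {C, D, E}

{A, B}⁺: B→D adds D; A→C adds C; BC→ADE adds E → {A, B, C, D, E}. Minimal: {B}⁺ = {B, D}; {A}⁺ = {A, C} — none reach the full schema.
{A, D}⁺: A→C adds C; ACD→BE adds B, E → {A, B, C, D, E}. Minimal: {D}⁺ = {D}; {A}⁺ = {A, C} — none reach the full schema.
{A, E}⁺: AE→C adds C; AE→B adds B; B→D adds D → {A, B, C, D, E}. Minimal: {E}⁺ = {E}; {A}⁺ = {A, C} — none reach the full schema.
{B, C}⁺: B→D adds D; BC→ADE adds A, E → {A, B, C, D, E}. Minimal: {C}⁺ = {C}; {B}⁺ = {B, D} — none reach the full schema.
{C, D, E}⁺: CDE→B adds B; BC→ADE adds A → {A, B, C, D, E}. Minimal: {D, E}⁺ = {D, E}; {C, E}⁺ = {C, E}; {C, D}⁺ = {C, D} — none reach the full schema.
Any other superkey contains one of these as a subset, so there are no further candidate keys.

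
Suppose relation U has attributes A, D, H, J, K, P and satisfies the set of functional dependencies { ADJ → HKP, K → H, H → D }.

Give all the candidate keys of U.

{A, D, J}⁺: ADJ→HKP adds H, K, P → {A, D, H, J, K, P}. Minimal: {D, J}⁺ = {D, J}; {A, J}⁺ = {A, J}; {A, D}⁺ = {A, D} — none reach the full schema.
{A, H, J}⁺: H→D adds D; ADJ→HKP adds K, P → {A, D, H, J, K, P}. Minimal: {H, J}⁺ = {D, H, J}; {A, J}⁺ = {A, J}; {A, H}⁺ = {A, D, H} — none reach the full schema.
{A, J, K}⁺: K→H adds H; H→D adds D; ADJ→HKP adds P → {A, D, H, J, K, P}. Minimal: {J, K}⁺ = {D, H, J, K}; {A, K}⁺ = {A, D, H, K}; {A, J}⁺ = {A, J} — none reach the full schema.
Any other superkey contains one of these as a subset, so there are no further candidate keys.

{A, D, J}; {A, H, J}; {A, J, K}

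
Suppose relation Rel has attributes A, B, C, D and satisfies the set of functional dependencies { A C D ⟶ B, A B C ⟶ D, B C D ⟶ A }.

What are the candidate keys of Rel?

Attribute C never appears on the right-hand side of any dependency, so C must belong to every candidate key.
{C}⁺ = {C}, which is not all of the schema, so we must add further attributes.
{A, B, C}⁺: ABC→D adds D → {A, B, C, D}. Minimal: {B, C}⁺ = {B, C}; {A, C}⁺ = {A, C}; {A, B}⁺ = {A, B} — none reach the full schema.
{A, C, D}⁺: ACD→B adds B → {A, B, C, D}. Minimal: {C, D}⁺ = {C, D}; {A, D}⁺ = {A, D}; {A, C}⁺ = {A, C} — none reach the full schema.
{B, C, D}⁺: BCD→A adds A → {A, B, C, D}. Minimal: {C, D}⁺ = {C, D}; {B, D}⁺ = {B, D}; {B, C}⁺ = {B, C} — none reach the full schema.

{A, B, C}; {A, C, D}; {B, C, D}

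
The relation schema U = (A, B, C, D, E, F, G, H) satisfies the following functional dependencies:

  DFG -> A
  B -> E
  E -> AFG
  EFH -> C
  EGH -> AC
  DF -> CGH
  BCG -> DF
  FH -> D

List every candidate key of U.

BC; BD; BH

Attribute B never appears on the right-hand side of any dependency, so B must belong to every candidate key.
{B}⁺ = {A, B, E, F, G}, which is not all of the schema, so we must add further attributes.
{B, C}⁺: B→E adds E; E→AFG adds A, F, G; BCG→DF adds D; DF→CGH adds H → {A, B, C, D, E, F, G, H}. Minimal: {C}⁺ = {C}; {B}⁺ = {A, B, E, F, G} — none reach the full schema.
{B, D}⁺: B→E adds E; E→AFG adds A, F, G; DF→CGH adds C, H → {A, B, C, D, E, F, G, H}. Minimal: {D}⁺ = {D}; {B}⁺ = {A, B, E, F, G} — none reach the full schema.
{B, H}⁺: B→E adds E; E→AFG adds A, F, G; EFH→C adds C; BCG→DF adds D → {A, B, C, D, E, F, G, H}. Minimal: {H}⁺ = {H}; {B}⁺ = {A, B, E, F, G} — none reach the full schema.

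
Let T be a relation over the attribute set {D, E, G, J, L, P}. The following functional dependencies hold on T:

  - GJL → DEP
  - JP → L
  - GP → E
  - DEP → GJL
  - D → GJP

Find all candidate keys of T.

{D}, {G, J, L}, {G, J, P}

{D}⁺: D→GJP adds G, J, P; JP→L adds L; GP→E adds E → {D, E, G, J, L, P}.
{G, J, L}⁺: GJL→DEP adds D, E, P → {D, E, G, J, L, P}. Minimal: {J, L}⁺ = {J, L}; {G, L}⁺ = {G, L}; {G, J}⁺ = {G, J} — none reach the full schema.
{G, J, P}⁺: JP→L adds L; GP→E adds E; GJL→DEP adds D → {D, E, G, J, L, P}. Minimal: {J, P}⁺ = {J, L, P}; {G, P}⁺ = {E, G, P}; {G, J}⁺ = {G, J} — none reach the full schema.
Any other superkey contains one of these as a subset, so there are no further candidate keys.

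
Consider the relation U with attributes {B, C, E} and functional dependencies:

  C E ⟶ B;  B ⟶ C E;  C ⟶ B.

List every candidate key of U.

{B}⁺: B→CE adds C, E → {B, C, E}.
{C}⁺: C→B adds B; B→CE adds E → {B, C, E}.

(B), (C)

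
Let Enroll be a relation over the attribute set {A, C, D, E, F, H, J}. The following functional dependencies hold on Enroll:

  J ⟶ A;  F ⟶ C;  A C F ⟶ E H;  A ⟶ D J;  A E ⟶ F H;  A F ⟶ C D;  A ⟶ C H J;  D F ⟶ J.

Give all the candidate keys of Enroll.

{A, E}⁺: A→DJ adds D, J; AE→FH adds F, H; AF→CD adds C → {A, C, D, E, F, H, J}. Minimal: {E}⁺ = {E}; {A}⁺ = {A, C, D, H, J} — none reach the full schema.
{A, F}⁺: F→C adds C; ACF→EH adds E, H; A→DJ adds D, J → {A, C, D, E, F, H, J}. Minimal: {F}⁺ = {C, F}; {A}⁺ = {A, C, D, H, J} — none reach the full schema.
{D, F}⁺: F→C adds C; DF→J adds J; J→A adds A; ACF→EH adds E, H → {A, C, D, E, F, H, J}. Minimal: {F}⁺ = {C, F}; {D}⁺ = {D} — none reach the full schema.
{E, J}⁺: J→A adds A; A→DJ adds D; AE→FH adds F, H; AF→CD adds C → {A, C, D, E, F, H, J}. Minimal: {J}⁺ = {A, C, D, H, J}; {E}⁺ = {E} — none reach the full schema.
{F, J}⁺: J→A adds A; F→C adds C; ACF→EH adds E, H; A→DJ adds D → {A, C, D, E, F, H, J}. Minimal: {J}⁺ = {A, C, D, H, J}; {F}⁺ = {C, F} — none reach the full schema.

{A, E}; {A, F}; {D, F}; {E, J}; {F, J}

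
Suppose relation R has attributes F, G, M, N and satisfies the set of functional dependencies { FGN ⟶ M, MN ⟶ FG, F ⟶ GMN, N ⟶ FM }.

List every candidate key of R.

{F}⁺: F→GMN adds G, M, N → {F, G, M, N}.
{N}⁺: N→FM adds F, M; MN→FG adds G → {F, G, M, N}.

(F), (N)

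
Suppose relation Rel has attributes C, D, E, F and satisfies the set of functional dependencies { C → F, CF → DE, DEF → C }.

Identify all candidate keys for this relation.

{C}, {D, E, F}

{C}⁺: C→F adds F; CF→DE adds D, E → {C, D, E, F}.
{D, E, F}⁺: DEF→C adds C → {C, D, E, F}. Minimal: {E, F}⁺ = {E, F}; {D, F}⁺ = {D, F}; {D, E}⁺ = {D, E} — none reach the full schema.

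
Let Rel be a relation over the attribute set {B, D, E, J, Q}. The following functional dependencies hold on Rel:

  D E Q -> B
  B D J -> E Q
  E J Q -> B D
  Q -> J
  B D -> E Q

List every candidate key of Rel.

{B, D}, {E, Q}

{B, D}⁺: BD→EQ adds E, Q; Q→J adds J → {B, D, E, J, Q}. Minimal: {D}⁺ = {D}; {B}⁺ = {B} — none reach the full schema.
{E, Q}⁺: Q→J adds J; EJQ→BD adds B, D → {B, D, E, J, Q}. Minimal: {Q}⁺ = {J, Q}; {E}⁺ = {E} — none reach the full schema.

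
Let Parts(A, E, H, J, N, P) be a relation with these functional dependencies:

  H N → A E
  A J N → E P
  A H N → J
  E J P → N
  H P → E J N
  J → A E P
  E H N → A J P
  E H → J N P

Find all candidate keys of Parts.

Attribute H never appears on the right-hand side of any dependency, so H must belong to every candidate key.
{H}⁺ = {H}, which is not all of the schema, so we must add further attributes.
{E, H}⁺: EH→JNP adds J, N, P; HN→AE adds A → {A, E, H, J, N, P}.
{H, J}⁺: J→AEP adds A, E, P; EH→JNP adds N → {A, E, H, J, N, P}.
{H, N}⁺: HN→AE adds A, E; AHN→J adds J; J→AEP adds P → {A, E, H, J, N, P}.
{H, P}⁺: HP→EJN adds E, J, N; J→AEP adds A → {A, E, H, J, N, P}.
Any other superkey contains one of these as a subset, so there are no further candidate keys.

{E, H}, {H, J}, {H, N}, {H, P}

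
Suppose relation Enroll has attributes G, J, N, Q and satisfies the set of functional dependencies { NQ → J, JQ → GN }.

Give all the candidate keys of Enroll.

Attribute Q never appears on the right-hand side of any dependency, so Q must belong to every candidate key.
{Q}⁺ = {Q}, which is not all of the schema, so we must add further attributes.
{J, Q}⁺: JQ→GN adds G, N → {G, J, N, Q}.
{N, Q}⁺: NQ→J adds J; JQ→GN adds G → {G, J, N, Q}.

{J, Q}, {N, Q}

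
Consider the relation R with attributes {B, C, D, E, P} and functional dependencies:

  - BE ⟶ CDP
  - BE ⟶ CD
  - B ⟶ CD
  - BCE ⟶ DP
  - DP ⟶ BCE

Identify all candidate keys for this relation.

{B, E}, {B, P}, {D, P}

{B, E}⁺: BE→CDP adds C, D, P → {B, C, D, E, P}. Minimal: {E}⁺ = {E}; {B}⁺ = {B, C, D} — none reach the full schema.
{B, P}⁺: B→CD adds C, D; DP→BCE adds E → {B, C, D, E, P}. Minimal: {P}⁺ = {P}; {B}⁺ = {B, C, D} — none reach the full schema.
{D, P}⁺: DP→BCE adds B, C, E → {B, C, D, E, P}. Minimal: {P}⁺ = {P}; {D}⁺ = {D} — none reach the full schema.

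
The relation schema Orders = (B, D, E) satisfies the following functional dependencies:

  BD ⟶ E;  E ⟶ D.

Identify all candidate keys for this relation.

{B, D}; {B, E}

{B, D}⁺: BD→E adds E → {B, D, E}. Minimal: {D}⁺ = {D}; {B}⁺ = {B} — none reach the full schema.
{B, E}⁺: E→D adds D → {B, D, E}. Minimal: {E}⁺ = {D, E}; {B}⁺ = {B} — none reach the full schema.
Any other superkey contains one of these as a subset, so there are no further candidate keys.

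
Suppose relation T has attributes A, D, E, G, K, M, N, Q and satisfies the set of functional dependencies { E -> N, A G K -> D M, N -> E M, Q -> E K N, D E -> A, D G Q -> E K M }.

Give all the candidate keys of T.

Attributes G, Q never appear on any right-hand side, so every candidate key must contain {G, Q}.
{G, Q}⁺ = {E, G, K, M, N, Q}, which is not all of the schema, so we must add further attributes.
{A, G, Q}⁺: Q→EKN adds E, K, N; AGK→DM adds D, M → {A, D, E, G, K, M, N, Q}. Minimal: {G, Q}⁺ = {E, G, K, M, N, Q}; {A, Q}⁺ = {A, E, K, M, N, Q}; {A, G}⁺ = {A, G} — none reach the full schema.
{D, G, Q}⁺: Q→EKN adds E, K, N; DE→A adds A; DGQ→EKM adds M → {A, D, E, G, K, M, N, Q}. Minimal: {G, Q}⁺ = {E, G, K, M, N, Q}; {D, Q}⁺ = {A, D, E, K, M, N, Q}; {D, G}⁺ = {D, G} — none reach the full schema.
Any other superkey contains one of these as a subset, so there are no further candidate keys.

{A, G, Q}; {D, G, Q}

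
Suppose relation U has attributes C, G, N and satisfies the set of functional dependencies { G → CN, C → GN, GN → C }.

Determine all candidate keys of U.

{C}⁺: C→GN adds G, N → {C, G, N}.
{G}⁺: G→CN adds C, N → {C, G, N}.
Any other superkey contains one of these as a subset, so there are no further candidate keys.

{C}; {G}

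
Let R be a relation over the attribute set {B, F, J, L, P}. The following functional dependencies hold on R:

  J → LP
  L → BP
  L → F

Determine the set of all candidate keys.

J

Attribute J never appears on the right-hand side of any dependency, so J must belong to every candidate key.
{J}⁺ = {B, F, J, L, P}, which is all of the schema, so {J} is the only candidate key.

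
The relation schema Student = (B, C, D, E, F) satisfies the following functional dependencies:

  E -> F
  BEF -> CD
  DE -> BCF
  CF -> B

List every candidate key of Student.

BE, CE, DE

{B, E}⁺: E→F adds F; BEF→CD adds C, D → {B, C, D, E, F}. Minimal: {E}⁺ = {E, F}; {B}⁺ = {B} — none reach the full schema.
{C, E}⁺: E→F adds F; CF→B adds B; BEF→CD adds D → {B, C, D, E, F}. Minimal: {E}⁺ = {E, F}; {C}⁺ = {C} — none reach the full schema.
{D, E}⁺: E→F adds F; DE→BCF adds B, C → {B, C, D, E, F}. Minimal: {E}⁺ = {E, F}; {D}⁺ = {D} — none reach the full schema.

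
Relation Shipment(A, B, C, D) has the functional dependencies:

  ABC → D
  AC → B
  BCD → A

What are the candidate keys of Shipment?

Attribute C never appears on the right-hand side of any dependency, so C must belong to every candidate key.
{C}⁺ = {C}, which is not all of the schema, so we must add further attributes.
{A, C}⁺: AC→B adds B; ABC→D adds D → {A, B, C, D}. Minimal: {C}⁺ = {C}; {A}⁺ = {A} — none reach the full schema.
{B, C, D}⁺: BCD→A adds A → {A, B, C, D}. Minimal: {C, D}⁺ = {C, D}; {B, D}⁺ = {B, D}; {B, C}⁺ = {B, C} — none reach the full schema.

AC, BCD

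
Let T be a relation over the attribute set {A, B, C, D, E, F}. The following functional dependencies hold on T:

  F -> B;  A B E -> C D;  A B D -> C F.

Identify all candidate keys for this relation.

Attributes A, E never appear on any right-hand side, so every candidate key must contain {A, E}.
{A, E}⁺ = {A, E}, which is not all of the schema, so we must add further attributes.
{A, B, E}⁺: ABE→CD adds C, D; ABD→CF adds F → {A, B, C, D, E, F}. Minimal: {B, E}⁺ = {B, E}; {A, E}⁺ = {A, E}; {A, B}⁺ = {A, B} — none reach the full schema.
{A, E, F}⁺: F→B adds B; ABE→CD adds C, D → {A, B, C, D, E, F}. Minimal: {E, F}⁺ = {B, E, F}; {A, F}⁺ = {A, B, F}; {A, E}⁺ = {A, E} — none reach the full schema.
Any other superkey contains one of these as a subset, so there are no further candidate keys.

ABE, AEF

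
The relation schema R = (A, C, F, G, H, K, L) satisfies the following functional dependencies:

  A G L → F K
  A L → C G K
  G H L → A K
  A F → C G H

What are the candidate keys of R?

Attribute L never appears on the right-hand side of any dependency, so L must belong to every candidate key.
{L}⁺ = {L}, which is not all of the schema, so we must add further attributes.
{A, L}⁺: AL→CGK adds C, G, K; AGL→FK adds F; AF→CGH adds H → {A, C, F, G, H, K, L}. Minimal: {L}⁺ = {L}; {A}⁺ = {A} — none reach the full schema.
{G, H, L}⁺: GHL→AK adds A, K; AGL→FK adds F; AL→CGK adds C → {A, C, F, G, H, K, L}. Minimal: {H, L}⁺ = {H, L}; {G, L}⁺ = {G, L}; {G, H}⁺ = {G, H} — none reach the full schema.

{A, L}, {G, H, L}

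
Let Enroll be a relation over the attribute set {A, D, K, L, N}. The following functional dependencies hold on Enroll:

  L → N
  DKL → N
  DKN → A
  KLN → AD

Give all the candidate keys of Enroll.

Attributes K, L never appear on any right-hand side, so every candidate key must contain {K, L}.
{K, L}⁺ = {A, D, K, L, N}, which is all of the schema, so {K, L} is the only candidate key.

{K, L}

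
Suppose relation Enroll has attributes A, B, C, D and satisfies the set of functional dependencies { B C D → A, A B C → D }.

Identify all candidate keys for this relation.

Attributes B, C never appear on any right-hand side, so every candidate key must contain {B, C}.
{B, C}⁺ = {B, C}, which is not all of the schema, so we must add further attributes.
{A, B, C}⁺: ABC→D adds D → {A, B, C, D}. Minimal: {B, C}⁺ = {B, C}; {A, C}⁺ = {A, C}; {A, B}⁺ = {A, B} — none reach the full schema.
{B, C, D}⁺: BCD→A adds A → {A, B, C, D}. Minimal: {C, D}⁺ = {C, D}; {B, D}⁺ = {B, D}; {B, C}⁺ = {B, C} — none reach the full schema.

{A, B, C}, {B, C, D}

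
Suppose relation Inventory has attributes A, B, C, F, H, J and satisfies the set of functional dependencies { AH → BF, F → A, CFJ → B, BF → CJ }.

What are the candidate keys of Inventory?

AH, FH

Attribute H never appears on the right-hand side of any dependency, so H must belong to every candidate key.
{H}⁺ = {H}, which is not all of the schema, so we must add further attributes.
{A, H}⁺: AH→BF adds B, F; BF→CJ adds C, J → {A, B, C, F, H, J}. Minimal: {H}⁺ = {H}; {A}⁺ = {A} — none reach the full schema.
{F, H}⁺: F→A adds A; AH→BF adds B; BF→CJ adds C, J → {A, B, C, F, H, J}. Minimal: {H}⁺ = {H}; {F}⁺ = {A, F} — none reach the full schema.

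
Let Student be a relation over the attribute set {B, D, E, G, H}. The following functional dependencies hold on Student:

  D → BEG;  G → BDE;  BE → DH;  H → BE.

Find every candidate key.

{D}, {G}, {H}, {B, E}

{D}⁺: D→BEG adds B, E, G; BE→DH adds H → {B, D, E, G, H}.
{G}⁺: G→BDE adds B, D, E; BE→DH adds H → {B, D, E, G, H}.
{H}⁺: H→BE adds B, E; BE→DH adds D; D→BEG adds G → {B, D, E, G, H}.
{B, E}⁺: BE→DH adds D, H; D→BEG adds G → {B, D, E, G, H}. Minimal: {E}⁺ = {E}; {B}⁺ = {B} — none reach the full schema.
Any other superkey contains one of these as a subset, so there are no further candidate keys.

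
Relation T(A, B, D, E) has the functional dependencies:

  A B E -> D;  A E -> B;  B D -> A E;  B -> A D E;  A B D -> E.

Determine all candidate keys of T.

{B}⁺: B→ADE adds A, D, E → {A, B, D, E}.
{A, E}⁺: AE→B adds B; B→ADE adds D → {A, B, D, E}. Minimal: {E}⁺ = {E}; {A}⁺ = {A} — none reach the full schema.
Any other superkey contains one of these as a subset, so there are no further candidate keys.

B, AE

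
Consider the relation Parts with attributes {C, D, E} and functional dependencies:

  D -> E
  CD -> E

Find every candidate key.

(C, D)

Attributes C, D never appear on any right-hand side, so every candidate key must contain {C, D}.
{C, D}⁺ = {C, D, E}, which is all of the schema, so {C, D} is the only candidate key.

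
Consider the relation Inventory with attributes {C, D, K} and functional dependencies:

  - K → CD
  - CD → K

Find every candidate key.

{K}⁺: K→CD adds C, D → {C, D, K}.
{C, D}⁺: CD→K adds K → {C, D, K}. Minimal: {D}⁺ = {D}; {C}⁺ = {C} — none reach the full schema.
Any other superkey contains one of these as a subset, so there are no further candidate keys.

{K}, {C, D}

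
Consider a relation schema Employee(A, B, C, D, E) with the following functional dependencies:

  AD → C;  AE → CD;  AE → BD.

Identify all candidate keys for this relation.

Attributes A, E never appear on any right-hand side, so every candidate key must contain {A, E}.
{A, E}⁺ = {A, B, C, D, E}, which is all of the schema, so {A, E} is the only candidate key.

{A, E}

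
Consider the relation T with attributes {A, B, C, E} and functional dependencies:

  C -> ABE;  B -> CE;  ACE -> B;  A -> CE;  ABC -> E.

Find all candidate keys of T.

{A}, {B}, {C}

{A}⁺: A→CE adds C, E; C→ABE adds B → {A, B, C, E}.
{B}⁺: B→CE adds C, E; C→ABE adds A → {A, B, C, E}.
{C}⁺: C→ABE adds A, B, E → {A, B, C, E}.
Any other superkey contains one of these as a subset, so there are no further candidate keys.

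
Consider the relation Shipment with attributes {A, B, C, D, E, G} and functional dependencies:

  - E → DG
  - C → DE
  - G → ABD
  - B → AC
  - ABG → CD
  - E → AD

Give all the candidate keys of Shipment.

{B}⁺: B→AC adds A, C; C→DE adds D, E; E→DG adds G → {A, B, C, D, E, G}.
{C}⁺: C→DE adds D, E; E→AD adds A; E→DG adds G; G→ABD adds B → {A, B, C, D, E, G}.
{E}⁺: E→DG adds D, G; G→ABD adds A, B; B→AC adds C → {A, B, C, D, E, G}.
{G}⁺: G→ABD adds A, B, D; B→AC adds C; C→DE adds E → {A, B, C, D, E, G}.

{B}, {C}, {E}, {G}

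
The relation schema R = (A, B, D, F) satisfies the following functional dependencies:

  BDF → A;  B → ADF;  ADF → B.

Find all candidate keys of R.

{B}, {A, D, F}

{B}⁺: B→ADF adds A, D, F → {A, B, D, F}.
{A, D, F}⁺: ADF→B adds B → {A, B, D, F}. Minimal: {D, F}⁺ = {D, F}; {A, F}⁺ = {A, F}; {A, D}⁺ = {A, D} — none reach the full schema.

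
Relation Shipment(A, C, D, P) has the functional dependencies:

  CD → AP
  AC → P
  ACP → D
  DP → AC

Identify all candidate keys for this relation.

{A, C}⁺: AC→P adds P; ACP→D adds D → {A, C, D, P}.
{C, D}⁺: CD→AP adds A, P → {A, C, D, P}.
{D, P}⁺: DP→AC adds A, C → {A, C, D, P}.
Any other superkey contains one of these as a subset, so there are no further candidate keys.

{A, C}, {C, D}, {D, P}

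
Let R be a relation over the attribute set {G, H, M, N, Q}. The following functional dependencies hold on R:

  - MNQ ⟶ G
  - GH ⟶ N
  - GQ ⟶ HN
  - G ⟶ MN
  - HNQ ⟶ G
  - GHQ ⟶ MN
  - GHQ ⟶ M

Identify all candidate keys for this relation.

(G, Q), (H, N, Q), (M, N, Q)

{G, Q}⁺: GQ→HN adds H, N; G→MN adds M → {G, H, M, N, Q}. Minimal: {Q}⁺ = {Q}; {G}⁺ = {G, M, N} — none reach the full schema.
{H, N, Q}⁺: HNQ→G adds G; GHQ→MN adds M → {G, H, M, N, Q}. Minimal: {N, Q}⁺ = {N, Q}; {H, Q}⁺ = {H, Q}; {H, N}⁺ = {H, N} — none reach the full schema.
{M, N, Q}⁺: MNQ→G adds G; GQ→HN adds H → {G, H, M, N, Q}. Minimal: {N, Q}⁺ = {N, Q}; {M, Q}⁺ = {M, Q}; {M, N}⁺ = {M, N} — none reach the full schema.
Any other superkey contains one of these as a subset, so there are no further candidate keys.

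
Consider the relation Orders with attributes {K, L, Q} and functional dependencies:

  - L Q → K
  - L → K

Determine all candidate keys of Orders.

{L, Q}

Attributes L, Q never appear on any right-hand side, so every candidate key must contain {L, Q}.
{L, Q}⁺ = {K, L, Q}, which is all of the schema, so {L, Q} is the only candidate key.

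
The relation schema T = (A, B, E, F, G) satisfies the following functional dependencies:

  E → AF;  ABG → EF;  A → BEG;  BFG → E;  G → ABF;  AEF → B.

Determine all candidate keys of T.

{A}⁺: A→BEG adds B, E, G; G→ABF adds F → {A, B, E, F, G}.
{E}⁺: E→AF adds A, F; A→BEG adds B, G → {A, B, E, F, G}.
{G}⁺: G→ABF adds A, B, F; ABG→EF adds E → {A, B, E, F, G}.
Any other superkey contains one of these as a subset, so there are no further candidate keys.

(A); (E); (G)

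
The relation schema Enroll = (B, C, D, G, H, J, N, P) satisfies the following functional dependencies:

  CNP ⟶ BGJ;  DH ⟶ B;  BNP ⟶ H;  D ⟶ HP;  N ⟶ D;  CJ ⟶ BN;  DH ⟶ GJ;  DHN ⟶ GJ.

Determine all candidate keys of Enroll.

{C, D}⁺: D→HP adds H, P; DH→GJ adds G, J; DH→B adds B; CJ→BN adds N → {B, C, D, G, H, J, N, P}.
{C, J}⁺: CJ→BN adds B, N; N→D adds D; D→HP adds H, P; DH→GJ adds G → {B, C, D, G, H, J, N, P}.
{C, N}⁺: N→D adds D; D→HP adds H, P; DH→GJ adds G, J; CNP→BGJ adds B → {B, C, D, G, H, J, N, P}.
Any other superkey contains one of these as a subset, so there are no further candidate keys.

{C, D}, {C, J}, {C, N}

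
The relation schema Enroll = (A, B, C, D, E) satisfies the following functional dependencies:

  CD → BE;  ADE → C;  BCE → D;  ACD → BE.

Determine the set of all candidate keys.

ACD, ADE, ABCE

{A, C, D}⁺: CD→BE adds B, E → {A, B, C, D, E}. Minimal: {C, D}⁺ = {B, C, D, E}; {A, D}⁺ = {A, D}; {A, C}⁺ = {A, C} — none reach the full schema.
{A, D, E}⁺: ADE→C adds C; ACD→BE adds B → {A, B, C, D, E}. Minimal: {D, E}⁺ = {D, E}; {A, E}⁺ = {A, E}; {A, D}⁺ = {A, D} — none reach the full schema.
{A, B, C, E}⁺: BCE→D adds D → {A, B, C, D, E}. Minimal: {B, C, E}⁺ = {B, C, D, E}; {A, C, E}⁺ = {A, C, E}; {A, B, E}⁺ = {A, B, E}; … — none reach the full schema.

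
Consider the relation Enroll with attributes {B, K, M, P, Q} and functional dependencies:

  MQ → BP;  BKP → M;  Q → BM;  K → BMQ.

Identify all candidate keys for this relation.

(K)

Attribute K never appears on the right-hand side of any dependency, so K must belong to every candidate key.
{K}⁺ = {B, K, M, P, Q}, which is all of the schema, so {K} is the only candidate key.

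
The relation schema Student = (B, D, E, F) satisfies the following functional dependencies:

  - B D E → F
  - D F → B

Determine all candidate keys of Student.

Attributes D, E never appear on any right-hand side, so every candidate key must contain {D, E}.
{D, E}⁺ = {D, E}, which is not all of the schema, so we must add further attributes.
{B, D, E}⁺: BDE→F adds F → {B, D, E, F}. Minimal: {D, E}⁺ = {D, E}; {B, E}⁺ = {B, E}; {B, D}⁺ = {B, D} — none reach the full schema.
{D, E, F}⁺: DF→B adds B → {B, D, E, F}. Minimal: {E, F}⁺ = {E, F}; {D, F}⁺ = {B, D, F}; {D, E}⁺ = {D, E} — none reach the full schema.
Any other superkey contains one of these as a subset, so there are no further candidate keys.

{B, D, E}, {D, E, F}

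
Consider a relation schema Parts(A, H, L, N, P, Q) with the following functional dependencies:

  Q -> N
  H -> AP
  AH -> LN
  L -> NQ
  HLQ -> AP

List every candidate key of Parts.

Attribute H never appears on the right-hand side of any dependency, so H must belong to every candidate key.
{H}⁺ = {A, H, L, N, P, Q}, which is all of the schema, so {H} is the only candidate key.

(H)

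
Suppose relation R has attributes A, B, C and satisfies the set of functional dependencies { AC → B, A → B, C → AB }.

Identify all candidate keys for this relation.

Attribute C never appears on the right-hand side of any dependency, so C must belong to every candidate key.
{C}⁺ = {A, B, C}, which is all of the schema, so {C} is the only candidate key.

(C)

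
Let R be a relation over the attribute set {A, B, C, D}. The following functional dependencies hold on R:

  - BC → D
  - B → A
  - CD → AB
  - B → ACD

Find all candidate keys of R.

{B}⁺: B→A adds A; B→ACD adds C, D → {A, B, C, D}.
{C, D}⁺: CD→AB adds A, B → {A, B, C, D}. Minimal: {D}⁺ = {D}; {C}⁺ = {C} — none reach the full schema.
Any other superkey contains one of these as a subset, so there are no further candidate keys.

{B}, {C, D}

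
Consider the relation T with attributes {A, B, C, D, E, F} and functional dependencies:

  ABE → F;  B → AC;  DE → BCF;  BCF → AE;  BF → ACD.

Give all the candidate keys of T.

{B, E}, {B, F}, {D, E}

{B, E}⁺: B→AC adds A, C; ABE→F adds F; BF→ACD adds D → {A, B, C, D, E, F}. Minimal: {E}⁺ = {E}; {B}⁺ = {A, B, C} — none reach the full schema.
{B, F}⁺: B→AC adds A, C; BCF→AE adds E; BF→ACD adds D → {A, B, C, D, E, F}. Minimal: {F}⁺ = {F}; {B}⁺ = {A, B, C} — none reach the full schema.
{D, E}⁺: DE→BCF adds B, C, F; BCF→AE adds A → {A, B, C, D, E, F}. Minimal: {E}⁺ = {E}; {D}⁺ = {D} — none reach the full schema.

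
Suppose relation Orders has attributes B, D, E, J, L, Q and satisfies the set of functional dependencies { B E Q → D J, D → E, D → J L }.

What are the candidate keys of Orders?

Attributes B, Q never appear on any right-hand side, so every candidate key must contain {B, Q}.
{B, Q}⁺ = {B, Q}, which is not all of the schema, so we must add further attributes.
{B, D, Q}⁺: D→E adds E; D→JL adds J, L → {B, D, E, J, L, Q}. Minimal: {D, Q}⁺ = {D, E, J, L, Q}; {B, Q}⁺ = {B, Q}; {B, D}⁺ = {B, D, E, J, L} — none reach the full schema.
{B, E, Q}⁺: BEQ→DJ adds D, J; D→JL adds L → {B, D, E, J, L, Q}. Minimal: {E, Q}⁺ = {E, Q}; {B, Q}⁺ = {B, Q}; {B, E}⁺ = {B, E} — none reach the full schema.

(B, D, Q); (B, E, Q)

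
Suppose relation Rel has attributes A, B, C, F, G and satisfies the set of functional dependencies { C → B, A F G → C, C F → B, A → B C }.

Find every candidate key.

{A, F, G}

{A, F, G}⁺: AFG→C adds C; CF→B adds B → {A, B, C, F, G}. Minimal: {F, G}⁺ = {F, G}; {A, G}⁺ = {A, B, C, G}; {A, F}⁺ = {A, B, C, F} — none reach the full schema.
No other minimal superkey exists.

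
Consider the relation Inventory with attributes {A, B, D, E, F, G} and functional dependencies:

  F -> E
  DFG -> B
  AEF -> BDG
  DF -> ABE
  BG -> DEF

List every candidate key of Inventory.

(A, F), (B, G), (D, F)

{A, F}⁺: F→E adds E; AEF→BDG adds B, D, G → {A, B, D, E, F, G}.
{B, G}⁺: BG→DEF adds D, E, F; DF→ABE adds A → {A, B, D, E, F, G}.
{D, F}⁺: F→E adds E; DF→ABE adds A, B; AEF→BDG adds G → {A, B, D, E, F, G}.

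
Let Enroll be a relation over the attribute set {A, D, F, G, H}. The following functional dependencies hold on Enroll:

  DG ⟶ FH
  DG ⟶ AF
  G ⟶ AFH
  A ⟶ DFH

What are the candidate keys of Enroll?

{G}

{G}⁺: G→AFH adds A, F, H; A→DFH adds D → {A, D, F, G, H}.
No other minimal superkey exists.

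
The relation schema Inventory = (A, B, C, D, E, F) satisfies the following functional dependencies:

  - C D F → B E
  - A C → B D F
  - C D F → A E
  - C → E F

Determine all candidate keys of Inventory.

(A, C), (C, D)

Attribute C never appears on the right-hand side of any dependency, so C must belong to every candidate key.
{C}⁺ = {C, E, F}, which is not all of the schema, so we must add further attributes.
{A, C}⁺: AC→BDF adds B, D, F; CDF→AE adds E → {A, B, C, D, E, F}.
{C, D}⁺: C→EF adds E, F; CDF→BE adds B; CDF→AE adds A → {A, B, C, D, E, F}.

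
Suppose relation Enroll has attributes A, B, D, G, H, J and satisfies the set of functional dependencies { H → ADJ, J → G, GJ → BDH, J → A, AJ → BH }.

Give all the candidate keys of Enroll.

{H}⁺: H→ADJ adds A, D, J; J→G adds G; GJ→BDH adds B → {A, B, D, G, H, J}.
{J}⁺: J→G adds G; GJ→BDH adds B, D, H; J→A adds A → {A, B, D, G, H, J}.
Any other superkey contains one of these as a subset, so there are no further candidate keys.

{H}; {J}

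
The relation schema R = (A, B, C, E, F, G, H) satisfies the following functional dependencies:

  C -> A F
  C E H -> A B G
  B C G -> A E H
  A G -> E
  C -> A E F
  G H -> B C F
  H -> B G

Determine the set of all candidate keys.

{H}, {B, C, G}

{H}⁺: H→BG adds B, G; GH→BCF adds C, F; C→AF adds A; BCG→AEH adds E → {A, B, C, E, F, G, H}.
{B, C, G}⁺: C→AF adds A, F; BCG→AEH adds E, H → {A, B, C, E, F, G, H}. Minimal: {C, G}⁺ = {A, C, E, F, G}; {B, G}⁺ = {B, G}; {B, C}⁺ = {A, B, C, E, F} — none reach the full schema.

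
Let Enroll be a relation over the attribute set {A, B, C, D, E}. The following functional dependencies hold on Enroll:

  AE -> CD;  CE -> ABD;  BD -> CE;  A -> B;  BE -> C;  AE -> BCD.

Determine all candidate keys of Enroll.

(A, D); (A, E); (B, D); (B, E); (C, E)

{A, D}⁺: A→B adds B; BD→CE adds C, E → {A, B, C, D, E}.
{A, E}⁺: AE→CD adds C, D; CE→ABD adds B → {A, B, C, D, E}.
{B, D}⁺: BD→CE adds C, E; CE→ABD adds A → {A, B, C, D, E}.
{B, E}⁺: BE→C adds C; CE→ABD adds A, D → {A, B, C, D, E}.
{C, E}⁺: CE→ABD adds A, B, D → {A, B, C, D, E}.
Any other superkey contains one of these as a subset, so there are no further candidate keys.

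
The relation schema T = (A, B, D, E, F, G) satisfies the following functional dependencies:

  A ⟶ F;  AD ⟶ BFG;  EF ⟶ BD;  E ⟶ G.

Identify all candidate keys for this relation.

Attributes A, E never appear on any right-hand side, so every candidate key must contain {A, E}.
{A, E}⁺ = {A, B, D, E, F, G}, which is all of the schema, so {A, E} is the only candidate key.

AE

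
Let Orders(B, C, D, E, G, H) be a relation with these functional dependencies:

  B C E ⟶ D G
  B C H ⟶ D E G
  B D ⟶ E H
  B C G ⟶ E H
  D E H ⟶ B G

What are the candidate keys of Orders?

BCD; BCE; BCG; BCH; CDEH

Attribute C never appears on the right-hand side of any dependency, so C must belong to every candidate key.
{C}⁺ = {C}, which is not all of the schema, so we must add further attributes.
{B, C, D}⁺: BD→EH adds E, H; DEH→BG adds G → {B, C, D, E, G, H}.
{B, C, E}⁺: BCE→DG adds D, G; BD→EH adds H → {B, C, D, E, G, H}.
{B, C, G}⁺: BCG→EH adds E, H; BCE→DG adds D → {B, C, D, E, G, H}.
{B, C, H}⁺: BCH→DEG adds D, E, G → {B, C, D, E, G, H}.
{C, D, E, H}⁺: DEH→BG adds B, G → {B, C, D, E, G, H}.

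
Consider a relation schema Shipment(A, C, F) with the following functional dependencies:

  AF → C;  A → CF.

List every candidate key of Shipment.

{A}

Attribute A never appears on the right-hand side of any dependency, so A must belong to every candidate key.
{A}⁺ = {A, C, F}, which is all of the schema, so {A} is the only candidate key.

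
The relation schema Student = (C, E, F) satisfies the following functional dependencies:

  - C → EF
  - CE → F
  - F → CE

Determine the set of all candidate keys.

{C}⁺: C→EF adds E, F → {C, E, F}.
{F}⁺: F→CE adds C, E → {C, E, F}.
Any other superkey contains one of these as a subset, so there are no further candidate keys.

C; F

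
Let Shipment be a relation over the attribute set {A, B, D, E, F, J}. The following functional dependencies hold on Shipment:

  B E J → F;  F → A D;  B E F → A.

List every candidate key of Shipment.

Attributes B, E, J never appear on any right-hand side, so every candidate key must contain {B, E, J}.
{B, E, J}⁺ = {A, B, D, E, F, J}, which is all of the schema, so {B, E, J} is the only candidate key.

{B, E, J}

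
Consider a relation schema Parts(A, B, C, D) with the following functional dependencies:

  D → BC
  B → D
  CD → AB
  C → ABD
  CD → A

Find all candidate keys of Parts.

B, C, D

{B}⁺: B→D adds D; D→BC adds C; CD→AB adds A → {A, B, C, D}.
{C}⁺: C→ABD adds A, B, D → {A, B, C, D}.
{D}⁺: D→BC adds B, C; CD→AB adds A → {A, B, C, D}.
Any other superkey contains one of these as a subset, so there are no further candidate keys.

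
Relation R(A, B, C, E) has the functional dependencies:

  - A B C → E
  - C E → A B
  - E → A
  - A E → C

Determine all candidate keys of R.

{E}; {A, B, C}

{E}⁺: E→A adds A; AE→C adds C; CE→AB adds B → {A, B, C, E}.
{A, B, C}⁺: ABC→E adds E → {A, B, C, E}. Minimal: {B, C}⁺ = {B, C}; {A, C}⁺ = {A, C}; {A, B}⁺ = {A, B} — none reach the full schema.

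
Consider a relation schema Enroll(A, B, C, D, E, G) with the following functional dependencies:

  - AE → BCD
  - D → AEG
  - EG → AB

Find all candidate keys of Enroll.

{D}⁺: D→AEG adds A, E, G; EG→AB adds B; AE→BCD adds C → {A, B, C, D, E, G}.
{A, E}⁺: AE→BCD adds B, C, D; D→AEG adds G → {A, B, C, D, E, G}. Minimal: {E}⁺ = {E}; {A}⁺ = {A} — none reach the full schema.
{E, G}⁺: EG→AB adds A, B; AE→BCD adds C, D → {A, B, C, D, E, G}. Minimal: {G}⁺ = {G}; {E}⁺ = {E} — none reach the full schema.

(D), (A, E), (E, G)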